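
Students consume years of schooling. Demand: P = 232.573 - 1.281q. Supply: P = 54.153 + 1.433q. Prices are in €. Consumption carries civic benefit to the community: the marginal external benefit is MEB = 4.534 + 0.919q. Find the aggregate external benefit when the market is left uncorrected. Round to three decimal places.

€2283.947

Market equilibrium (private): 54.153 + 1.433q = 232.573 - 1.281q → q_m = 65.7406.
Total external benefit = ∫₀^{q_m} (4.534 + 0.919q) dq = 4.534×65.7406 + ½×0.919×65.7406² = 2283.9472.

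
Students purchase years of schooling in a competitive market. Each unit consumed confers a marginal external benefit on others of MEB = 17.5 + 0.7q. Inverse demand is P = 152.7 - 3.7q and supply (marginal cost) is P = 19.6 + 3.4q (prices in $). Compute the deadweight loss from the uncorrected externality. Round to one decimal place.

Market equilibrium (private): 19.6 + 3.4q = 152.7 - 3.7q → q_m = 18.7465.
Social marginal benefit = demand + MEB = 170.2 - 3.0q.
Set SMB = MC: 170.2 - 3.0q = 19.6 + 3.4q → q* = 23.5313.
Between q* and q_m the wedge SMB − MC runs linearly from 0 to MEB(q_m), so the loss is a triangle.
DWL = ½ × 4.7848 × 30.6225 = 73.2613.

DWL = $73.3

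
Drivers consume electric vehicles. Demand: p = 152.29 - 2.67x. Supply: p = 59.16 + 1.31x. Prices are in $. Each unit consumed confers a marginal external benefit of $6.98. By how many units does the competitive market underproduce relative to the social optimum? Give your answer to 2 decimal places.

1.75 units

Market equilibrium (private): 59.16 + 1.31x = 152.29 - 2.67x → x_m = 23.3995.
Social marginal benefit = demand + MEB = 159.27 - 2.67x.
Set SMB = MC: 159.27 - 2.67x = 59.16 + 1.31x → x* = 25.1533.
Gap = |23.3995 − 25.1533| = 1.7538.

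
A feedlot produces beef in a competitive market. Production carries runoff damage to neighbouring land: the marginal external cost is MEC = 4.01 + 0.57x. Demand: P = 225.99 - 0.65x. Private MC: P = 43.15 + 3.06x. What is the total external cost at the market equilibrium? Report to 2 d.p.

Market equilibrium (private): 43.15 + 3.06x = 225.99 - 0.65x → x_m = 49.2830.
Total external cost = ∫₀^{x_m} (4.01 + 0.57x) dx = 4.01×49.2830 + ½×0.57×49.2830² = 889.8368.

889.84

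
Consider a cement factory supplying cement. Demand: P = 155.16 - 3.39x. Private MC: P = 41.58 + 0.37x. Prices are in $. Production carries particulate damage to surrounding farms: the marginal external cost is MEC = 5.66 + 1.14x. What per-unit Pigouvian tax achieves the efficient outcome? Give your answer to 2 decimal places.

Social marginal cost = private MC + MEC = 47.24 + 1.51x.
Set SMC = demand: 47.24 + 1.51x = 155.16 - 3.39x → x* = 22.0245.
The Pigouvian tax equals MEC at x*: 5.66 + 1.14×22.0245 = 30.7679.

tax = $30.77 per unit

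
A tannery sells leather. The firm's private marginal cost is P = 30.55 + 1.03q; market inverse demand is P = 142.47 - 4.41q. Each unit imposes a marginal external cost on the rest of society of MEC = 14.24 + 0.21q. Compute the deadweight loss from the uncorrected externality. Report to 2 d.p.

DWL = 30.49

Market equilibrium (private): 30.55 + 1.03q = 142.47 - 4.41q → q_m = 20.5735.
Social marginal cost = private MC + MEC = 44.79 + 1.24q.
Set SMC = demand: 44.79 + 1.24q = 142.47 - 4.41q → q* = 17.2885.
Height of the DWL triangle at q_m is SMC(q_m) − demand(q_m) = MEC(q_m) = 18.5604.
DWL = ½ × 3.2850 × 18.5604 = 30.4855.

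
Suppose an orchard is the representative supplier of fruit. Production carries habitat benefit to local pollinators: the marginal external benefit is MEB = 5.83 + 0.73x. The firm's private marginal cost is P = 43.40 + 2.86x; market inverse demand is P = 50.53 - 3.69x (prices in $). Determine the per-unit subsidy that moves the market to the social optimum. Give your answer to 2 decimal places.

Social marginal cost = private MC − MEB = 37.57 + 2.13x.
Set SMC = demand: 37.57 + 2.13x = 50.53 - 3.69x → x* = 2.2268.
The Pigouvian subsidy equals MEB at x*: 5.83 + 0.73×2.2268 = 7.4556.

subsidy = $7.46 per unit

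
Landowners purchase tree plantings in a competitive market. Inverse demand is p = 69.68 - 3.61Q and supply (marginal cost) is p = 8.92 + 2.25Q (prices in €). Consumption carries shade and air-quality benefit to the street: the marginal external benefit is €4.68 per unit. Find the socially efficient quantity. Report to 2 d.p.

Q* = 11.17

Social marginal benefit = demand + MEB = 74.36 - 3.61Q.
Set SMB = MC: 74.36 - 3.61Q = 8.92 + 2.25Q → Q* = 11.1672.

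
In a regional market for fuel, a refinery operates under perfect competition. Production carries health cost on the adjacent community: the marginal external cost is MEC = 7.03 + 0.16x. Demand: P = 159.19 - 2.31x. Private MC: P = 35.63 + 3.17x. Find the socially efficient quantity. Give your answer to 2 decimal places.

Social marginal cost = private MC + MEC = 42.66 + 3.33x.
Set SMC = demand: 42.66 + 3.33x = 159.19 - 2.31x → x* = 20.6613.

x* = 20.66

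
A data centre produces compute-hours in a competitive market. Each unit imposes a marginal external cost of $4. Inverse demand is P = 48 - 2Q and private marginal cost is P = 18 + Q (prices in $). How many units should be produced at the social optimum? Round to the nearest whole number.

Q* = 9

Social marginal cost = private MC + MEC = 22 + Q.
Set SMC = demand: 22 + Q = 48 - 2Q → Q* = 8.6667.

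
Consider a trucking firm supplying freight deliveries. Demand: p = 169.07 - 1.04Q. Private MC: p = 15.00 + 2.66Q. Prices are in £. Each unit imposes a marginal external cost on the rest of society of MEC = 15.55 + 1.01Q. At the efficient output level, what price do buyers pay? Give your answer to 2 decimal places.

P = £138.48

Social marginal cost = private MC + MEC = 30.55 + 3.67Q.
Set SMC = demand: 30.55 + 3.67Q = 169.07 - 1.04Q → Q* = 29.4098.
Consumer price on the demand curve at Q*: 169.07 − 1.04×29.4098 = 138.4838.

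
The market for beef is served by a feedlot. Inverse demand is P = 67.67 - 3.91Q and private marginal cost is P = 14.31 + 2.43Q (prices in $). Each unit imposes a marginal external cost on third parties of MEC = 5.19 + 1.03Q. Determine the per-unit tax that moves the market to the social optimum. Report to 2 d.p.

tax = $11.92 per unit

Social marginal cost = private MC + MEC = 19.50 + 3.46Q.
Set SMC = demand: 19.50 + 3.46Q = 67.67 - 3.91Q → Q* = 6.5360.
The Pigouvian tax equals MEC at Q*: 5.19 + 1.03×6.5360 = 11.9221.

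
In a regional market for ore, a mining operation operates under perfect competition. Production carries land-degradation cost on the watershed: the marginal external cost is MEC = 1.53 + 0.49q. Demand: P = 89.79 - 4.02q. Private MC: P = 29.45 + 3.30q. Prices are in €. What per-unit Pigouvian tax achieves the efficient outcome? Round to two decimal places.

tax = €5.22 per unit

Social marginal cost = private MC + MEC = 30.98 + 3.79q.
Set SMC = demand: 30.98 + 3.79q = 89.79 - 4.02q → q* = 7.5301.
The Pigouvian tax equals MEC at q*: 1.53 + 0.49×7.5301 = 5.2197.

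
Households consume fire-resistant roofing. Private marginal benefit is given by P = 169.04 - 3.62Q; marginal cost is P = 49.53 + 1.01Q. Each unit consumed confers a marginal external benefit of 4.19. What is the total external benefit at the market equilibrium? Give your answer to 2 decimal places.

108.15

Market equilibrium (private): 49.53 + 1.01Q = 169.04 - 3.62Q → Q_m = 25.8121.
Total external benefit = MEB × Q_m = 4.19 × 25.8121 = 108.1527.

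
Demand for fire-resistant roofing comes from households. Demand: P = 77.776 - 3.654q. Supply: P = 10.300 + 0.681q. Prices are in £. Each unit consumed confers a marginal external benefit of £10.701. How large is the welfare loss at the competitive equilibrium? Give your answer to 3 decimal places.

DWL = £13.208

Market equilibrium (private): 10.300 + 0.681q = 77.776 - 3.654q → q_m = 15.5654.
Social marginal benefit = demand + MEB = 88.477 - 3.654q.
Set SMB = MC: 88.477 - 3.654q = 10.300 + 0.681q → q* = 18.0339.
The welfare-loss triangle has base |q_m − q*| and height MEB(q_m) (the vertical gap between SMB and MC is zero at q* and MEB at q_m).
DWL = ½ × 2.4685 × 10.7010 = 13.2077.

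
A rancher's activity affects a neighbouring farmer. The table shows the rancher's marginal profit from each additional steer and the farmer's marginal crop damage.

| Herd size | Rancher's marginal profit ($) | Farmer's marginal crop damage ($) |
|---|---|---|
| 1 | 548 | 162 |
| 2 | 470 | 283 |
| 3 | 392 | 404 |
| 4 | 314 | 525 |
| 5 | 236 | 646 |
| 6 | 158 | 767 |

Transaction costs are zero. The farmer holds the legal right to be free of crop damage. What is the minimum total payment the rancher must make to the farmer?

Efficient level: marginal profit ≥ marginal crop damage through level 2, so k* = 2.
With the farmer holding the right, the rancher must at least compensate total damage at k*: 162 + 283 = 445.

$445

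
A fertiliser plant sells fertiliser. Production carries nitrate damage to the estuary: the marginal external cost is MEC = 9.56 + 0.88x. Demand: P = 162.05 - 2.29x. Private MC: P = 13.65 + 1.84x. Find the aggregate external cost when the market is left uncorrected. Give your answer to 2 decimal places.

911.61

Market equilibrium (private): 13.65 + 1.84x = 162.05 - 2.29x → x_m = 35.9322.
Total external cost = ∫₀^{x_m} (9.56 + 0.88x) dx = 9.56×35.9322 + ½×0.88×35.9322² = 911.6060.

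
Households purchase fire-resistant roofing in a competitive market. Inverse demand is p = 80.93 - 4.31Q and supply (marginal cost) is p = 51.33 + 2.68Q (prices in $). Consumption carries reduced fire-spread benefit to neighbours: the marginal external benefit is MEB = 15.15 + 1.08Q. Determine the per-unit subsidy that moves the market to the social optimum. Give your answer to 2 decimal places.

subsidy = $23.33 per unit

Social marginal benefit = demand + MEB = 96.08 - 3.23Q.
Set SMB = MC: 96.08 - 3.23Q = 51.33 + 2.68Q → Q* = 7.5719.
The Pigouvian subsidy equals MEB at Q*: 15.15 + 1.08×7.5719 = 23.3277.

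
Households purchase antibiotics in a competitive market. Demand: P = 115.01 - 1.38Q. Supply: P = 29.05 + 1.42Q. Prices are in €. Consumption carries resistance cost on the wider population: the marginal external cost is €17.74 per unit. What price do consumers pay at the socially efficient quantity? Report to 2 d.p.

P = €81.39

Social marginal benefit = demand − MEC = 97.27 - 1.38Q.
Set SMB = MC: 97.27 - 1.38Q = 29.05 + 1.42Q → Q* = 24.3643.
Consumer price on the demand curve at Q*: 115.01 − 1.38×24.3643 = 81.3873.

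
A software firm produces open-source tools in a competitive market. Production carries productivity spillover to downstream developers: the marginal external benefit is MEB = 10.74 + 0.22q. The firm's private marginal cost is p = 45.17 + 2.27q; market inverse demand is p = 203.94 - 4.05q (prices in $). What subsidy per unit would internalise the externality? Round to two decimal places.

subsidy = $16.85 per unit

Social marginal cost = private MC − MEB = 34.43 + 2.05q.
Set SMC = demand: 34.43 + 2.05q = 203.94 - 4.05q → q* = 27.7885.
The Pigouvian subsidy equals MEB at q*: 10.74 + 0.22×27.7885 = 16.8535.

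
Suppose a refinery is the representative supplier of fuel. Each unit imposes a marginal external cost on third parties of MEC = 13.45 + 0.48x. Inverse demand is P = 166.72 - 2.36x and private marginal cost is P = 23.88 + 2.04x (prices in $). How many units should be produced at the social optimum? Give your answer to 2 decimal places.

x* = 26.51

Social marginal cost = private MC + MEC = 37.33 + 2.52x.
Set SMC = demand: 37.33 + 2.52x = 166.72 - 2.36x → x* = 26.5143.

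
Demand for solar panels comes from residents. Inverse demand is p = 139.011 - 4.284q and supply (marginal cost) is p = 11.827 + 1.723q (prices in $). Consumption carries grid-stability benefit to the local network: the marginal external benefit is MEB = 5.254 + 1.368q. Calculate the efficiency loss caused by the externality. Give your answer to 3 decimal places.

Market equilibrium (private): 11.827 + 1.723q = 139.011 - 4.284q → q_m = 21.1726.
Social marginal benefit = demand + MEB = 144.265 - 2.916q.
Set SMB = MC: 144.265 - 2.916q = 11.827 + 1.723q → q* = 28.5488.
Between q* and q_m the wedge SMB − MC runs linearly from 0 to MEB(q_m), so the loss is a triangle.
DWL = ½ × 7.3762 × 34.2182 = 126.2001.

DWL = $126.200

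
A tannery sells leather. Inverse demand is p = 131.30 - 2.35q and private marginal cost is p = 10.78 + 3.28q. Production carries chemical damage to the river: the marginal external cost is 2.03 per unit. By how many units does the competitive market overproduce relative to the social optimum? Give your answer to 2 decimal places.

0.36 units

Market equilibrium (private): 10.78 + 3.28q = 131.30 - 2.35q → q_m = 21.4067.
Social marginal cost = private MC + MEC = 12.81 + 3.28q.
Set SMC = demand: 12.81 + 3.28q = 131.30 - 2.35q → q* = 21.0462.
Gap = |21.4067 − 21.0462| = 0.3605.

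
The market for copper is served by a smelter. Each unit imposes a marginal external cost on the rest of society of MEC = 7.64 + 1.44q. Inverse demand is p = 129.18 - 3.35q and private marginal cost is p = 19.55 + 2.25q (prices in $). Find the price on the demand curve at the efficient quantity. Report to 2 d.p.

Social marginal cost = private MC + MEC = 27.19 + 3.69q.
Set SMC = demand: 27.19 + 3.69q = 129.18 - 3.35q → q* = 14.4872.
Consumer price on the demand curve at q*: 129.18 − 3.35×14.4872 = 80.6479.

P = $80.65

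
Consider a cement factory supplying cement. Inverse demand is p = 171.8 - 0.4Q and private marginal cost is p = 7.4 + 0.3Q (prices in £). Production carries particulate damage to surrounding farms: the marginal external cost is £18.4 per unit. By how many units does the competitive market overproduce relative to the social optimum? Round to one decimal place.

Market equilibrium (private): 7.4 + 0.3Q = 171.8 - 0.4Q → Q_m = 234.8571.
Social marginal cost = private MC + MEC = 25.8 + 0.3Q.
Set SMC = demand: 25.8 + 0.3Q = 171.8 - 0.4Q → Q* = 208.5714.
Gap = |234.8571 − 208.5714| = 26.2857.

26.3 units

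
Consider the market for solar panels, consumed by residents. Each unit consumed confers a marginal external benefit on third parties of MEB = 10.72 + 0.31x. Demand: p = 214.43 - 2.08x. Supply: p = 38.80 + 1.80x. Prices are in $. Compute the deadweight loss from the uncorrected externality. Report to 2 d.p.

DWL = $85.81

Market equilibrium (private): 38.80 + 1.80x = 214.43 - 2.08x → x_m = 45.2655.
Social marginal benefit = demand + MEB = 225.15 - 1.77x.
Set SMB = MC: 225.15 - 1.77x = 38.80 + 1.80x → x* = 52.1989.
Height of the DWL triangle at x_m is SMB(x_m) − MC(x_m) = MEB(x_m) = 24.7523.
DWL = ½ × 6.9334 × 24.7523 = 85.8088.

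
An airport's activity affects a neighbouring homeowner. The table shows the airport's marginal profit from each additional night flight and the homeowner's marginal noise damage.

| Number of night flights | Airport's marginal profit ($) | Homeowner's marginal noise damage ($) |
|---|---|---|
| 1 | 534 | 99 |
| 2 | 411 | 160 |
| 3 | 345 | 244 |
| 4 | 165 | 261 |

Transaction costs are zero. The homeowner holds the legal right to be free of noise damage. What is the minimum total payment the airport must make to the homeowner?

$503

Efficient level: marginal profit ≥ marginal noise damage through level 3, so k* = 3.
With the homeowner holding the right, the airport must at least compensate total damage at k*: 99 + 160 + 244 = 503.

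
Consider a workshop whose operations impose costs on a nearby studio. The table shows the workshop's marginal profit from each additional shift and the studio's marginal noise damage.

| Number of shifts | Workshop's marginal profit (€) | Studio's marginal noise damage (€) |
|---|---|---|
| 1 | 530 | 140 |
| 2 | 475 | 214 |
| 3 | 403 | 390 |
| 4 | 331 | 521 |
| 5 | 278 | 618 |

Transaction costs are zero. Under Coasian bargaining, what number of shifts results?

Bargaining reaches the level where marginal profit last exceeds marginal noise damage.
That holds through level 3 (403 ≥ 390) but not at 4 (331 < 521).

3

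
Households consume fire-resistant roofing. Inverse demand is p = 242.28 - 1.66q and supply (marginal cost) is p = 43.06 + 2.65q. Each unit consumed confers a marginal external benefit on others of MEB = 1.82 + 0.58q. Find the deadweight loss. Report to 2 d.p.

DWL = 109.87

Market equilibrium (private): 43.06 + 2.65q = 242.28 - 1.66q → q_m = 46.2227.
Social marginal benefit = demand + MEB = 244.10 - 1.08q.
Set SMB = MC: 244.10 - 1.08q = 43.06 + 2.65q → q* = 53.8981.
Height of the DWL triangle at q_m is SMB(q_m) − MC(q_m) = MEB(q_m) = 28.6292.
DWL = ½ × 7.6754 × 28.6292 = 109.8703.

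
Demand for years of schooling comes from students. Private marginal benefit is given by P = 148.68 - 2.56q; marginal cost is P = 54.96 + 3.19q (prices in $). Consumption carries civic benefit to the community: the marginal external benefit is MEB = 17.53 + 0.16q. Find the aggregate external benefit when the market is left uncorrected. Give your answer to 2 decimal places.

$306.98

Market equilibrium (private): 54.96 + 3.19q = 148.68 - 2.56q → q_m = 16.2991.
Total external benefit = ∫₀^{q_m} (17.53 + 0.16q) dq = 17.53×16.2991 + ½×0.16×16.2991² = 306.9761.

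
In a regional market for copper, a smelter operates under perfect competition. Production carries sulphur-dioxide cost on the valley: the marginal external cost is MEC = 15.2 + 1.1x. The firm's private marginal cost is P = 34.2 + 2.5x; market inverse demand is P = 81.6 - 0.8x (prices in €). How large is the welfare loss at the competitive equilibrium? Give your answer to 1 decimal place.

DWL = €109.2

Market equilibrium (private): 34.2 + 2.5x = 81.6 - 0.8x → x_m = 14.3636.
Social marginal cost = private MC + MEC = 49.4 + 3.6x.
Set SMC = demand: 49.4 + 3.6x = 81.6 - 0.8x → x* = 7.3182.
Between x* and x_m the wedge SMC − demand runs linearly from 0 to MEC(x_m), so the loss is a triangle.
DWL = ½ × 7.0454 × 31.0000 = 109.2037.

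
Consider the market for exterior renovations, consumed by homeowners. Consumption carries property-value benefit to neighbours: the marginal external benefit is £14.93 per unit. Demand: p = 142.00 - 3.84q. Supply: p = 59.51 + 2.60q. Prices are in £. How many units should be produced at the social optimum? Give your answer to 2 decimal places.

Social marginal benefit = demand + MEB = 156.93 - 3.84q.
Set SMB = MC: 156.93 - 3.84q = 59.51 + 2.60q → q* = 15.1273.

q* = 15.13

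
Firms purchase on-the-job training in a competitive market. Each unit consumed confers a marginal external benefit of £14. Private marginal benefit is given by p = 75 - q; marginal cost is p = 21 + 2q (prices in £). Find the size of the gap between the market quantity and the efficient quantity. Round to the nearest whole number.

Market equilibrium (private): 21 + 2q = 75 - q → q_m = 18.0000.
Social marginal benefit = demand + MEB = 89 - q.
Set SMB = MC: 89 - q = 21 + 2q → q* = 22.6667.
Gap = |18.0000 − 22.6667| = 4.6667.

5 units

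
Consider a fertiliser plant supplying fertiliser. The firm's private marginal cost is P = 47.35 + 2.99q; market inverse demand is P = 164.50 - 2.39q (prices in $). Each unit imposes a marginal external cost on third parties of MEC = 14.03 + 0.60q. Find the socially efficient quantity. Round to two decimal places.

Social marginal cost = private MC + MEC = 61.38 + 3.59q.
Set SMC = demand: 61.38 + 3.59q = 164.50 - 2.39q → q* = 17.2441.

q* = 17.24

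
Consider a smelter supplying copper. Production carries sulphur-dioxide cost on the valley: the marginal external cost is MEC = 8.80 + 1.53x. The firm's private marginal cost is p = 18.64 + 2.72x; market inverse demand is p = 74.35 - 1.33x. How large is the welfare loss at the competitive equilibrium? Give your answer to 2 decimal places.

Market equilibrium (private): 18.64 + 2.72x = 74.35 - 1.33x → x_m = 13.7556.
Social marginal cost = private MC + MEC = 27.44 + 4.25x.
Set SMC = demand: 27.44 + 4.25x = 74.35 - 1.33x → x* = 8.4068.
Height of the DWL triangle at x_m is SMC(x_m) − demand(x_m) = MEC(x_m) = 29.8460.
DWL = ½ × 5.3488 × 29.8460 = 79.8201.

DWL = 79.82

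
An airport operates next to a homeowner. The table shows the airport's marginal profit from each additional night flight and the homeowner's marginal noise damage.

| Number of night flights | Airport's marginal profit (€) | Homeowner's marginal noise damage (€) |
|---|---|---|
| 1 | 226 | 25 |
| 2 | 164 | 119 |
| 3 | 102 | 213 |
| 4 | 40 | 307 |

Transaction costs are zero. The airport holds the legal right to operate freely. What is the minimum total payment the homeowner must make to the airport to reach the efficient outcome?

Left alone the airport would choose level 4 (marginal profit stays positive).
Efficient level: k* = 2 (marginal profit ≥ marginal noise damage through 2).
The homeowner must at least cover the airport's forgone profit from cutting 4→2: 102 + 40 = 142.

€142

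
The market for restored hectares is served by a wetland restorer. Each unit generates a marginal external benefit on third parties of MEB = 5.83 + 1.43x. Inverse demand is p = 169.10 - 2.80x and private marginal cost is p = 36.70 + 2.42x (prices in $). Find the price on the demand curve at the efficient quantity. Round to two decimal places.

P = $66.98

Social marginal cost = private MC − MEB = 30.87 + 0.99x.
Set SMC = demand: 30.87 + 0.99x = 169.10 - 2.80x → x* = 36.4723.
Consumer price on the demand curve at x*: 169.10 − 2.80×36.4723 = 66.9776.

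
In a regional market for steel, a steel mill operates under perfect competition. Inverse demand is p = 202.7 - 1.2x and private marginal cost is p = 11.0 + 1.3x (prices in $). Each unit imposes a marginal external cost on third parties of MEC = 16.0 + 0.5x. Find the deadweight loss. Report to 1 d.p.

DWL = $492.1

Market equilibrium (private): 11.0 + 1.3x = 202.7 - 1.2x → x_m = 76.6800.
Social marginal cost = private MC + MEC = 27.0 + 1.8x.
Set SMC = demand: 27.0 + 1.8x = 202.7 - 1.2x → x* = 58.5667.
Between x* and x_m the wedge SMC − demand runs linearly from 0 to MEC(x_m), so the loss is a triangle.
DWL = ½ × 18.1133 × 54.3400 = 492.1384.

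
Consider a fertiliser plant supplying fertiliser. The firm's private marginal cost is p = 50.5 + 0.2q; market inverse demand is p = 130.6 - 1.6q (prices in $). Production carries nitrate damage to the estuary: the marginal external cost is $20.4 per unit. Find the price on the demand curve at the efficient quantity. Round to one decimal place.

P = $77.5

Social marginal cost = private MC + MEC = 70.9 + 0.2q.
Set SMC = demand: 70.9 + 0.2q = 130.6 - 1.6q → q* = 33.1667.
Consumer price on the demand curve at q*: 130.6 − 1.6×33.1667 = 77.5333.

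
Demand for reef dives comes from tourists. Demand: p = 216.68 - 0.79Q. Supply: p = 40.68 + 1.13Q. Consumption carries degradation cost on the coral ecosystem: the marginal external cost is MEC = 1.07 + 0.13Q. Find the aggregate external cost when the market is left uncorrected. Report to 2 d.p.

644.26

Market equilibrium (private): 40.68 + 1.13Q = 216.68 - 0.79Q → Q_m = 91.6667.
Total external cost = ∫₀^{Q_m} (1.07 + 0.13Q) dQ = 1.07×91.6667 + ½×0.13×91.6667² = 644.2643.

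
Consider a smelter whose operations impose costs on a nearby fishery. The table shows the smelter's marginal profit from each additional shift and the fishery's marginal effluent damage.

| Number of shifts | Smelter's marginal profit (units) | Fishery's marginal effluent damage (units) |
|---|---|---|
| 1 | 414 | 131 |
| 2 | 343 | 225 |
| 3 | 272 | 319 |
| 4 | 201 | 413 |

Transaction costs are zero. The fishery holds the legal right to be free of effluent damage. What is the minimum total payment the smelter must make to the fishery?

356

Efficient level: marginal profit ≥ marginal effluent damage through level 2, so k* = 2.
With the fishery holding the right, the smelter must at least compensate total damage at k*: 131 + 225 = 356.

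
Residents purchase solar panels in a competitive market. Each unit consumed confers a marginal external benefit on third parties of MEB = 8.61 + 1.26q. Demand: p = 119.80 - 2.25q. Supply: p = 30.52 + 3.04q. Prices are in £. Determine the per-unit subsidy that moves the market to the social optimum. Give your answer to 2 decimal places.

Social marginal benefit = demand + MEB = 128.41 - 0.99q.
Set SMB = MC: 128.41 - 0.99q = 30.52 + 3.04q → q* = 24.2903.
The Pigouvian subsidy equals MEB at q*: 8.61 + 1.26×24.2903 = 39.2158.

subsidy = £39.22 per unit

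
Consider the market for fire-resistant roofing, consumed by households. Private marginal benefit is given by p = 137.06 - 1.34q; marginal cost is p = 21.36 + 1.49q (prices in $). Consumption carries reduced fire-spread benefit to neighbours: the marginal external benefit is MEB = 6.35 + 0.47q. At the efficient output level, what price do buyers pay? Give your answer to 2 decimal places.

Social marginal benefit = demand + MEB = 143.41 - 0.87q.
Set SMB = MC: 143.41 - 0.87q = 21.36 + 1.49q → q* = 51.7161.
Consumer price on the demand curve at q*: 137.06 − 1.34×51.7161 = 67.7604.

P = $67.76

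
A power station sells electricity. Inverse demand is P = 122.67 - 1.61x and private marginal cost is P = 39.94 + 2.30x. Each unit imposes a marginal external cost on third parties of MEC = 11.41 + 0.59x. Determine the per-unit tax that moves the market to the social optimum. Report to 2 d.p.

Social marginal cost = private MC + MEC = 51.35 + 2.89x.
Set SMC = demand: 51.35 + 2.89x = 122.67 - 1.61x → x* = 15.8489.
The Pigouvian tax equals MEC at x*: 11.41 + 0.59×15.8489 = 20.7609.

tax = 20.76 per unit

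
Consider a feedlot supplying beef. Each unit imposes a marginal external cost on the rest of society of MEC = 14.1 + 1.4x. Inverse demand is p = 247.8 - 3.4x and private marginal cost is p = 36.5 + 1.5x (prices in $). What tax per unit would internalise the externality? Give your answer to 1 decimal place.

tax = $57.9 per unit

Social marginal cost = private MC + MEC = 50.6 + 2.9x.
Set SMC = demand: 50.6 + 2.9x = 247.8 - 3.4x → x* = 31.3016.
The Pigouvian tax equals MEC at x*: 14.1 + 1.4×31.3016 = 57.9222.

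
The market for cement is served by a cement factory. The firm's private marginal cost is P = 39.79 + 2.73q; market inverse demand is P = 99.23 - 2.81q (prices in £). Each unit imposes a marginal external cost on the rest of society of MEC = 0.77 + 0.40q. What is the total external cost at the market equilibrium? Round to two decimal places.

£31.28

Market equilibrium (private): 39.79 + 2.73q = 99.23 - 2.81q → q_m = 10.7292.
Total external cost = ∫₀^{q_m} (0.77 + 0.40q) dq = 0.77×10.7292 + ½×0.40×10.7292² = 31.2846.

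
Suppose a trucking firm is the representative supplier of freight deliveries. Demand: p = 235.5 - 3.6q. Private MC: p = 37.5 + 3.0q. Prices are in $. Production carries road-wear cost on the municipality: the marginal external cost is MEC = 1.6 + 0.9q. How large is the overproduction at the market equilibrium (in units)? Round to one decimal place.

3.8 units

Market equilibrium (private): 37.5 + 3.0q = 235.5 - 3.6q → q_m = 30.0000.
Social marginal cost = private MC + MEC = 39.1 + 3.9q.
Set SMC = demand: 39.1 + 3.9q = 235.5 - 3.6q → q* = 26.1867.
Gap = |30.0000 − 26.1867| = 3.8133.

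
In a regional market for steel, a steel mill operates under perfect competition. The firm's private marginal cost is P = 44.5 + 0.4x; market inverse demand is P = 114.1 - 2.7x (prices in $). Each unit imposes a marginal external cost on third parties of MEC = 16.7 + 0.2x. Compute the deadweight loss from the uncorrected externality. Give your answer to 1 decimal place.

Market equilibrium (private): 44.5 + 0.4x = 114.1 - 2.7x → x_m = 22.4516.
Social marginal cost = private MC + MEC = 61.2 + 0.6x.
Set SMC = demand: 61.2 + 0.6x = 114.1 - 2.7x → x* = 16.0303.
The welfare-loss triangle has base |x_m − x*| and height MEC(x_m) (the vertical gap between SMC and demand is zero at x* and MEC at x_m).
DWL = ½ × 6.4213 × 21.1903 = 68.0346.

DWL = $68.0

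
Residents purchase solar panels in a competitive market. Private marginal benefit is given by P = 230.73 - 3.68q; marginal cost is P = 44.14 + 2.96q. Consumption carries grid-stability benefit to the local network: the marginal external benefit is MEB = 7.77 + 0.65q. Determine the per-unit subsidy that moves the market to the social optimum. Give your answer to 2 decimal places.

Social marginal benefit = demand + MEB = 238.50 - 3.03q.
Set SMB = MC: 238.50 - 3.03q = 44.14 + 2.96q → q* = 32.4474.
The Pigouvian subsidy equals MEB at q*: 7.77 + 0.65×32.4474 = 28.8608.

subsidy = 28.86 per unit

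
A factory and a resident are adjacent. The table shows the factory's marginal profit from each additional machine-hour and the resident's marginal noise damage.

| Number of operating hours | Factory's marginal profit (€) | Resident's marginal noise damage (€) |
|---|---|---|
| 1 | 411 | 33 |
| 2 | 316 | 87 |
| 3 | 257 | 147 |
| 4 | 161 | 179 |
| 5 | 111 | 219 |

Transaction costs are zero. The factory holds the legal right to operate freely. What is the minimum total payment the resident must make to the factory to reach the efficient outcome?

€272

Left alone the factory would choose level 5 (marginal profit stays positive).
Efficient level: k* = 3 (marginal profit ≥ marginal noise damage through 3).
The resident must at least cover the factory's forgone profit from cutting 5→3: 161 + 111 = 272.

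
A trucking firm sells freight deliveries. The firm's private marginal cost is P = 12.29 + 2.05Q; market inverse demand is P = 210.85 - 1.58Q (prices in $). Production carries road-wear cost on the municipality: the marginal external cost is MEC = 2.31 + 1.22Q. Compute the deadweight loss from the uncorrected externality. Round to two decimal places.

DWL = $491.45

Market equilibrium (private): 12.29 + 2.05Q = 210.85 - 1.58Q → Q_m = 54.6997.
Social marginal cost = private MC + MEC = 14.60 + 3.27Q.
Set SMC = demand: 14.60 + 3.27Q = 210.85 - 1.58Q → Q* = 40.4639.
The welfare-loss triangle has base |Q_m − Q*| and height MEC(Q_m) (the vertical gap between SMC and demand is zero at Q* and MEC at Q_m).
DWL = ½ × 14.2358 × 69.0437 = 491.4462.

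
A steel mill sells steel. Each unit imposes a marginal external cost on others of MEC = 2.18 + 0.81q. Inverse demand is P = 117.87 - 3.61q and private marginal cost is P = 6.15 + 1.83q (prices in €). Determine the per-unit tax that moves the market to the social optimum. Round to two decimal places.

Social marginal cost = private MC + MEC = 8.33 + 2.64q.
Set SMC = demand: 8.33 + 2.64q = 117.87 - 3.61q → q* = 17.5264.
The Pigouvian tax equals MEC at q*: 2.18 + 0.81×17.5264 = 16.3764.

tax = €16.38 per unit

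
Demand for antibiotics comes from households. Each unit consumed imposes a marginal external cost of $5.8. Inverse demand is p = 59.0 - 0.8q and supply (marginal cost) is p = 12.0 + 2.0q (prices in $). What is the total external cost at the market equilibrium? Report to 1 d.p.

$97.4

Market equilibrium (private): 12.0 + 2.0q = 59.0 - 0.8q → q_m = 16.7857.
Total external cost = MEC × q_m = 5.8 × 16.7857 = 97.3571.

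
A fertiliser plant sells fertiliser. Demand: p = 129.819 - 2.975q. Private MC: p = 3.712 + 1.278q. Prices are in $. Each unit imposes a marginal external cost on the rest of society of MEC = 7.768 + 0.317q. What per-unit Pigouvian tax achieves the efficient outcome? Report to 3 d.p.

Social marginal cost = private MC + MEC = 11.480 + 1.595q.
Set SMC = demand: 11.480 + 1.595q = 129.819 - 2.975q → q* = 25.8947.
The Pigouvian tax equals MEC at q*: 7.768 + 0.317×25.8947 = 15.9766.

tax = $15.977 per unit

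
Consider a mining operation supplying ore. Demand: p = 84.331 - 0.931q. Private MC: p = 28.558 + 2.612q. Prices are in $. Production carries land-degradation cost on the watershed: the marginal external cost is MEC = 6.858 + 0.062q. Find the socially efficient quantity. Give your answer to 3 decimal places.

Social marginal cost = private MC + MEC = 35.416 + 2.674q.
Set SMC = demand: 35.416 + 2.674q = 84.331 - 0.931q → q* = 13.5687.

q* = 13.569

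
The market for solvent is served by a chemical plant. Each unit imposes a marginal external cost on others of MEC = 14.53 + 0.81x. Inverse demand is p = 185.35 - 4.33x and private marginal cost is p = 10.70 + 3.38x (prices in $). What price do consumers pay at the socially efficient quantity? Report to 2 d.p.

P = $103.97

Social marginal cost = private MC + MEC = 25.23 + 4.19x.
Set SMC = demand: 25.23 + 4.19x = 185.35 - 4.33x → x* = 18.7934.
Consumer price on the demand curve at x*: 185.35 − 4.33×18.7934 = 103.9746.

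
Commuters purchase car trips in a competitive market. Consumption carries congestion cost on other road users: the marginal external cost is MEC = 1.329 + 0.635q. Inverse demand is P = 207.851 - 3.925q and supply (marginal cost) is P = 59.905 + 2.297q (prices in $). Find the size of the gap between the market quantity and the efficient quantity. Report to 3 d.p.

2.396 units

Market equilibrium (private): 59.905 + 2.297q = 207.851 - 3.925q → q_m = 23.7779.
Social marginal benefit = demand − MEC = 206.522 - 4.560q.
Set SMB = MC: 206.522 - 4.560q = 59.905 + 2.297q → q* = 21.3821.
Gap = |23.7779 − 21.3821| = 2.3958.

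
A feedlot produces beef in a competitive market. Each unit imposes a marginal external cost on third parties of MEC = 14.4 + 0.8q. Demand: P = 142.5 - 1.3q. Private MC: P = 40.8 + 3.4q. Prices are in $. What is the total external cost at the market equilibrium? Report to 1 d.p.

Market equilibrium (private): 40.8 + 3.4q = 142.5 - 1.3q → q_m = 21.6383.
Total external cost = ∫₀^{q_m} (14.4 + 0.8q) dq = 14.4×21.6383 + ½×0.8×21.6383² = 498.8779.

$498.9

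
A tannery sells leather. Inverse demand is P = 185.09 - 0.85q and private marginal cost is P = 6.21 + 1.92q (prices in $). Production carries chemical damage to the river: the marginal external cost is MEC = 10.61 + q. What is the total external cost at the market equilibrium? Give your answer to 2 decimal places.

$2770.30

Market equilibrium (private): 6.21 + 1.92q = 185.09 - 0.85q → q_m = 64.5776.
Total external cost = ∫₀^{q_m} (10.61 + 1.00q) dq = 10.61×64.5776 + ½×1.00×64.5776² = 2770.3015.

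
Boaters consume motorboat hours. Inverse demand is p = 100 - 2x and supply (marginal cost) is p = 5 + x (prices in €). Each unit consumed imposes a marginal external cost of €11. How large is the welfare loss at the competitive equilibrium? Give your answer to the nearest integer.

Market equilibrium (private): 5 + x = 100 - 2x → x_m = 31.6667.
Social marginal benefit = demand − MEC = 89 - 2x.
Set SMB = MC: 89 - 2x = 5 + x → x* = 28.0000.
The loss is the area between SMB and MC from x* to x_m; with linear curves that's a triangle of height MEC(x_m).
DWL = ½ × 3.6667 × 11.0000 = 20.1669.

DWL = €20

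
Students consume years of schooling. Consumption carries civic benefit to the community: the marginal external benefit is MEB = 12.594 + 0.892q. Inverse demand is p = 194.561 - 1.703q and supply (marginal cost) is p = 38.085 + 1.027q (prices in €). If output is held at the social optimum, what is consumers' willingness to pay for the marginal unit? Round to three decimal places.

Social marginal benefit = demand + MEB = 207.155 - 0.811q.
Set SMB = MC: 207.155 - 0.811q = 38.085 + 1.027q → q* = 91.9859.
Consumer price on the demand curve at q*: 194.561 − 1.703×91.9859 = 37.9090.

P = €37.909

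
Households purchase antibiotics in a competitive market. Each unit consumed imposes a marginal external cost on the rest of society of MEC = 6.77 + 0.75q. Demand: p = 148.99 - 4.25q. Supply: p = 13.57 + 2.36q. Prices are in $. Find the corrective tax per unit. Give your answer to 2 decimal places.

tax = $19.88 per unit

Social marginal benefit = demand − MEC = 142.22 - 5.00q.
Set SMB = MC: 142.22 - 5.00q = 13.57 + 2.36q → q* = 17.4796.
The Pigouvian tax equals MEC at q*: 6.77 + 0.75×17.4796 = 19.8797.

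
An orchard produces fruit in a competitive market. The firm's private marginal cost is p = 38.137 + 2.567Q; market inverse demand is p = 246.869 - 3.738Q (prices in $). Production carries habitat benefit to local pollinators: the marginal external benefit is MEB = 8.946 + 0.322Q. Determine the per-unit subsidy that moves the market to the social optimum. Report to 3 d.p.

Social marginal cost = private MC − MEB = 29.191 + 2.245Q.
Set SMC = demand: 29.191 + 2.245Q = 246.869 - 3.738Q → Q* = 36.3828.
The Pigouvian subsidy equals MEB at Q*: 8.946 + 0.322×36.3828 = 20.6613.

subsidy = $20.661 per unit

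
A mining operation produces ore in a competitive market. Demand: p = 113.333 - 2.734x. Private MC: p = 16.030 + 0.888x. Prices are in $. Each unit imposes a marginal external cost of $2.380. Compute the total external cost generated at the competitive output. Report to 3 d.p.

$63.937

Market equilibrium (private): 16.030 + 0.888x = 113.333 - 2.734x → x_m = 26.8644.
Total external cost = MEC × x_m = 2.380 × 26.8644 = 63.9373.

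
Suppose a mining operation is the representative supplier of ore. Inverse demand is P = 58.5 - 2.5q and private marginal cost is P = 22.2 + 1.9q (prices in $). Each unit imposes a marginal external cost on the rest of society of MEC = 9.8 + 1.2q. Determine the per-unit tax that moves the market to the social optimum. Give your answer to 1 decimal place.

tax = $15.5 per unit

Social marginal cost = private MC + MEC = 32.0 + 3.1q.
Set SMC = demand: 32.0 + 3.1q = 58.5 - 2.5q → q* = 4.7321.
The Pigouvian tax equals MEC at q*: 9.8 + 1.2×4.7321 = 15.4785.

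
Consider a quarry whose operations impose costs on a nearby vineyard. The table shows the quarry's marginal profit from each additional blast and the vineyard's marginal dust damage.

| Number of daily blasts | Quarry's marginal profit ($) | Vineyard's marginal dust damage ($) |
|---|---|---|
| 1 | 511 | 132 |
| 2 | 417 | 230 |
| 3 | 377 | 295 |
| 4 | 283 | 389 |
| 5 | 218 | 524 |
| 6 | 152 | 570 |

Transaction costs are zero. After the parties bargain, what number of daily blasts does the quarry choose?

Bargaining reaches the level where marginal profit last exceeds marginal dust damage.
That holds through level 3 (377 ≥ 295) but not at 4 (283 < 389).

3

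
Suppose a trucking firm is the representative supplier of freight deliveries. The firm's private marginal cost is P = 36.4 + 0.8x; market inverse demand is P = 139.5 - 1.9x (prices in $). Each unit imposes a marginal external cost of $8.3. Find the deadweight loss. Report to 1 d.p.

DWL = $12.8

Market equilibrium (private): 36.4 + 0.8x = 139.5 - 1.9x → x_m = 38.1852.
Social marginal cost = private MC + MEC = 44.7 + 0.8x.
Set SMC = demand: 44.7 + 0.8x = 139.5 - 1.9x → x* = 35.1111.
Height of the DWL triangle at x_m is SMC(x_m) − demand(x_m) = MEC(x_m) = 8.3000.
DWL = ½ × 3.0741 × 8.3000 = 12.7575.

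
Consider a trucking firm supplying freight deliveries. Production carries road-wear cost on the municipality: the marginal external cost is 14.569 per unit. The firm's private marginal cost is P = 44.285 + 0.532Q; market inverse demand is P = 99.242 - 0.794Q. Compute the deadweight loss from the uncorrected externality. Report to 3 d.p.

Market equilibrium (private): 44.285 + 0.532Q = 99.242 - 0.794Q → Q_m = 41.4457.
Social marginal cost = private MC + MEC = 58.854 + 0.532Q.
Set SMC = demand: 58.854 + 0.532Q = 99.242 - 0.794Q → Q* = 30.4585.
The loss is the area between SMC and demand from Q* to Q_m; with linear curves that's a triangle of height MEC(Q_m).
DWL = ½ × 10.9872 × 14.5690 = 80.0363.

DWL = 80.036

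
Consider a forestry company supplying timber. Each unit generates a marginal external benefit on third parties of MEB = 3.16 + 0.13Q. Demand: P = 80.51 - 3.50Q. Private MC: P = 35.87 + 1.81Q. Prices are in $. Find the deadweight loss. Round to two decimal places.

DWL = $1.75

Market equilibrium (private): 35.87 + 1.81Q = 80.51 - 3.50Q → Q_m = 8.4068.
Social marginal cost = private MC − MEB = 32.71 + 1.68Q.
Set SMC = demand: 32.71 + 1.68Q = 80.51 - 3.50Q → Q* = 9.2278.
The loss is the area between SMC and demand from Q* to Q_m; with linear curves that's a triangle of height MEB(Q_m).
DWL = ½ × 0.8210 × 4.2529 = 1.7458.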